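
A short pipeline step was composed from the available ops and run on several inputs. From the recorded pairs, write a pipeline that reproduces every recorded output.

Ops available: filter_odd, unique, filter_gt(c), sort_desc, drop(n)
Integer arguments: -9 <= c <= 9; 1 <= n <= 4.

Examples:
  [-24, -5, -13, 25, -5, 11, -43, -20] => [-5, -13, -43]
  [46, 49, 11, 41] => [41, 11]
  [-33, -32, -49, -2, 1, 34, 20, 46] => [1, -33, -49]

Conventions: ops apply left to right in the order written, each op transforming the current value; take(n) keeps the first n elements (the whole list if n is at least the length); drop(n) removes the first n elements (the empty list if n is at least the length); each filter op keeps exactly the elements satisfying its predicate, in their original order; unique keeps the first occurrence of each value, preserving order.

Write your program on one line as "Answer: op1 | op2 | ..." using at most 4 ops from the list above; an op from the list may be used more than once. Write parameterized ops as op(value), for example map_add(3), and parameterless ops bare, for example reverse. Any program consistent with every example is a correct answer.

sort_desc | drop(2) | unique | filter_odd

Check, running the answer program on each example:
  [-24, -5, -13, 25, -5, 11, -43, -20] -> [25, 11, -5, -5, -13, -20, -24, -43] -> [-5, -5, -13, -20, -24, -43] -> [-5, -13, -20, -24, -43] -> [-5, -13, -43]
  [46, 49, 11, 41] -> [49, 46, 41, 11] -> [41, 11] -> [41, 11] -> [41, 11]
  [-33, -32, -49, -2, 1, 34, 20, 46] -> [46, 34, 20, 1, -2, -32, -33, -49] -> [20, 1, -2, -32, -33, -49] -> [20, 1, -2, -32, -33, -49] -> [1, -33, -49]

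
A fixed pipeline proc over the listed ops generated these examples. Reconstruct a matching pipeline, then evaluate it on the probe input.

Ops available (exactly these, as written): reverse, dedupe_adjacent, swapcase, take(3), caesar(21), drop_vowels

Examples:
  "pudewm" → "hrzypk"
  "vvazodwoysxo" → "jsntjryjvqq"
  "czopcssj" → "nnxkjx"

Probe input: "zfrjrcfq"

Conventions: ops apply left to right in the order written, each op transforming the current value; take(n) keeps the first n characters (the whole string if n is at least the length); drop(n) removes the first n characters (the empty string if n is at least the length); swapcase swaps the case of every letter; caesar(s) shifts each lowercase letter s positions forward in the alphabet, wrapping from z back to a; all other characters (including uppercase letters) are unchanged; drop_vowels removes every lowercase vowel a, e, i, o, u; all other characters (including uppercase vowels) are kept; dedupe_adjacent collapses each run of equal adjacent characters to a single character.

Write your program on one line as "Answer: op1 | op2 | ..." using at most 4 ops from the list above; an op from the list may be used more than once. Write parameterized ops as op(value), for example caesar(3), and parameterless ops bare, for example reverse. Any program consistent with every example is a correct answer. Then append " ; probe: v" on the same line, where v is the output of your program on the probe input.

caesar(21) | drop_vowels | reverse ; probe: "lxmm"

Check, running the answer program on each example:
  "pudewm" -> "kpyzrh" -> "kpyzrh" -> "hrzypk"
  "vvazodwoysxo" -> "qqvujyrjtnsj" -> "qqvjyrjtnsj" -> "jsntjryjvqq"
  "czopcssj" -> "xujkxnne" -> "xjkxnn" -> "nnxkjx"
  probe: "zfrjrcfq" -> "uamemxal" -> "mmxl" -> "lxmm"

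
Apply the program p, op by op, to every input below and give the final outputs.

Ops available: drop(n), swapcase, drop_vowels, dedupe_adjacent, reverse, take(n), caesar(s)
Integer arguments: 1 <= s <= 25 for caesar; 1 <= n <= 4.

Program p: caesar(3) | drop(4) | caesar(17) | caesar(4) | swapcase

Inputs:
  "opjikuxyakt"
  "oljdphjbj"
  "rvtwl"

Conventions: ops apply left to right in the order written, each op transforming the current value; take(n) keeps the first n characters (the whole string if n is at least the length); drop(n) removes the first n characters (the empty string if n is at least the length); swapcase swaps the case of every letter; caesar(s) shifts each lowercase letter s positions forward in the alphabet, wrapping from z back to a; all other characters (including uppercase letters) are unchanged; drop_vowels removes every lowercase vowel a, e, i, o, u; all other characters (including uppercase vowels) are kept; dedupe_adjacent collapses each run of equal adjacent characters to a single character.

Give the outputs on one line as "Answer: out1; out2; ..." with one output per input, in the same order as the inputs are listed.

Execution, op by op:
  "opjikuxyakt" -> "rsmlnxabdnw" -> "nxabdnw" -> "eorsuen" -> "isvwyir" -> "ISVWYIR"
  "oljdphjbj" -> "romgskmem" -> "skmem" -> "jbdvd" -> "nfhzh" -> "NFHZH"
  "rvtwl" -> "uywzo" -> "o" -> "f" -> "j" -> "J"

"ISVWYIR"; "NFHZH"; "J"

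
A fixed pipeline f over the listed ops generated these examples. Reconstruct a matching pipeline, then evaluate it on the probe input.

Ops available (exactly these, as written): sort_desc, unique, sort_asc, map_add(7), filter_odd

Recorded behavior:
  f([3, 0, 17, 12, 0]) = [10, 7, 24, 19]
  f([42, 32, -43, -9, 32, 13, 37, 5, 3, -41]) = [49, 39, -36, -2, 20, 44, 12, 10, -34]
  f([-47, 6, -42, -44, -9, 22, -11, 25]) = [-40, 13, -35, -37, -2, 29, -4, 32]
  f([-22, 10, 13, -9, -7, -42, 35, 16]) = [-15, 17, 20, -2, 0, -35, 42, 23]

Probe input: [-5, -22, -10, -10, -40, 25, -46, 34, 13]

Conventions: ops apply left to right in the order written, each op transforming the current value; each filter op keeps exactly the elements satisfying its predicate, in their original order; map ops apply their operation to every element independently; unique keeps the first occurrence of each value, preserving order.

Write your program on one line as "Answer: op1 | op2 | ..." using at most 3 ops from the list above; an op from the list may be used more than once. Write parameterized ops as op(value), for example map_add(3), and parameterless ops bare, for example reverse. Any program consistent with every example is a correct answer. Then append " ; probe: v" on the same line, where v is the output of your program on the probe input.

map_add(7) | unique ; probe: [2, -15, -3, -33, 32, -39, 41, 20]

Check, running the answer program on each example:
  [3, 0, 17, 12, 0] -> [10, 7, 24, 19, 7] -> [10, 7, 24, 19]
  [42, 32, -43, -9, 32, 13, 37, 5, 3, -41] -> [49, 39, -36, -2, 39, 20, 44, 12, 10, -34] -> [49, 39, -36, -2, 20, 44, 12, 10, -34]
  [-47, 6, -42, -44, -9, 22, -11, 25] -> [-40, 13, -35, -37, -2, 29, -4, 32] -> [-40, 13, -35, -37, -2, 29, -4, 32]
  [-22, 10, 13, -9, -7, -42, 35, 16] -> [-15, 17, 20, -2, 0, -35, 42, 23] -> [-15, 17, 20, -2, 0, -35, 42, 23]
  probe: [-5, -22, -10, -10, -40, 25, -46, 34, 13] -> [2, -15, -3, -3, -33, 32, -39, 41, 20] -> [2, -15, -3, -33, 32, -39, 41, 20]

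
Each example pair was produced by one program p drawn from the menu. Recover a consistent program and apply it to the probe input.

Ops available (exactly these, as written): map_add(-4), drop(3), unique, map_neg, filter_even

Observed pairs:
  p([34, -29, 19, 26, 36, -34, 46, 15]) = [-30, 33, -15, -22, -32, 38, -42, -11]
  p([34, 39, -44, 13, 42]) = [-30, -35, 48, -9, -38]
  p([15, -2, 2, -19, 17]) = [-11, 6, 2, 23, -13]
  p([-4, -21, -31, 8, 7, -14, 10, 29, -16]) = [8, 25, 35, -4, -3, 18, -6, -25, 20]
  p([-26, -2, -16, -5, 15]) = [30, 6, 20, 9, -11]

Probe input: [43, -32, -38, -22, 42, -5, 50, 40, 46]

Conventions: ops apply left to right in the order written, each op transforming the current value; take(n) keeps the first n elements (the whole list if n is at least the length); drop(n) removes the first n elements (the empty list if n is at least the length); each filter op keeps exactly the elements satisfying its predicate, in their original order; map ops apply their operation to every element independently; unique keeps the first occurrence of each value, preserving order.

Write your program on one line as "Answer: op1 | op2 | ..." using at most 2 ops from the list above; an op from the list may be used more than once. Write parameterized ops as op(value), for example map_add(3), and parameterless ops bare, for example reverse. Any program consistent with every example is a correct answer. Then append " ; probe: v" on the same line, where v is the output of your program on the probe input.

map_add(-4) | map_neg ; probe: [-39, 36, 42, 26, -38, 9, -46, -36, -42]

Check, running the answer program on each example:
  [34, -29, 19, 26, 36, -34, 46, 15] -> [30, -33, 15, 22, 32, -38, 42, 11] -> [-30, 33, -15, -22, -32, 38, -42, -11]
  [34, 39, -44, 13, 42] -> [30, 35, -48, 9, 38] -> [-30, -35, 48, -9, -38]
  [15, -2, 2, -19, 17] -> [11, -6, -2, -23, 13] -> [-11, 6, 2, 23, -13]
  [-4, -21, -31, 8, 7, -14, 10, 29, -16] -> [-8, -25, -35, 4, 3, -18, 6, 25, -20] -> [8, 25, 35, -4, -3, 18, -6, -25, 20]
  [-26, -2, -16, -5, 15] -> [-30, -6, -20, -9, 11] -> [30, 6, 20, 9, -11]
  probe: [43, -32, -38, -22, 42, -5, 50, 40, 46] -> [39, -36, -42, -26, 38, -9, 46, 36, 42] -> [-39, 36, 42, 26, -38, 9, -46, -36, -42]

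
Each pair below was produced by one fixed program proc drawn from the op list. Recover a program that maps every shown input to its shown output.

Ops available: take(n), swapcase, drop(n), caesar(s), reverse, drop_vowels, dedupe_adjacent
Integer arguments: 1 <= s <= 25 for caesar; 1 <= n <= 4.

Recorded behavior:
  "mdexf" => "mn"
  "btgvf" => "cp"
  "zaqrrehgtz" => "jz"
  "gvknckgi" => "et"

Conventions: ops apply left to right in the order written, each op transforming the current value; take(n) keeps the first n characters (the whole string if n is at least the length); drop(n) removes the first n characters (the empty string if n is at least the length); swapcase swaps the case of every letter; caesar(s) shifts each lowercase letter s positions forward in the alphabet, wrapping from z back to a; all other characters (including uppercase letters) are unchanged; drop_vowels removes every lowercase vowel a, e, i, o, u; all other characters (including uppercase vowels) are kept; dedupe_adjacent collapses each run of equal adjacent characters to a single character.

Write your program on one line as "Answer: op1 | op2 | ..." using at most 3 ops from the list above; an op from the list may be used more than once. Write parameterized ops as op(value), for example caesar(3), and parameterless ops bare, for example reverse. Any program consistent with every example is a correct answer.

take(3) | drop(1) | caesar(9)

Check, running the answer program on each example:
  "mdexf" -> "mde" -> "de" -> "mn"
  "btgvf" -> "btg" -> "tg" -> "cp"
  "zaqrrehgtz" -> "zaq" -> "aq" -> "jz"
  "gvknckgi" -> "gvk" -> "vk" -> "et"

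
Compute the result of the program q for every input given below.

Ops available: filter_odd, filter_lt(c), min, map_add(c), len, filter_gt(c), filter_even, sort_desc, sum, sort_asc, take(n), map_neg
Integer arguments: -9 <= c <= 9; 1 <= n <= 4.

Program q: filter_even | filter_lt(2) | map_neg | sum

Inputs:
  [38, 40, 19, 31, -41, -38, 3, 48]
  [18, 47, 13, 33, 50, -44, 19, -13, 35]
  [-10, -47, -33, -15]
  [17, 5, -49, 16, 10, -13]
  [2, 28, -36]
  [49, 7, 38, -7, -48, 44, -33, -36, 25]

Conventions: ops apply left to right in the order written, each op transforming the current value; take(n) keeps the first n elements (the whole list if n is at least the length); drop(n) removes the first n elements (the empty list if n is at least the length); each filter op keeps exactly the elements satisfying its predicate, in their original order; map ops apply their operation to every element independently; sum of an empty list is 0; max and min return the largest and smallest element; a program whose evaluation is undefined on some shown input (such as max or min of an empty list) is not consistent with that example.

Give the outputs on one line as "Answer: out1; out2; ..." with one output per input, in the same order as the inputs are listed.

Execution, op by op:
  [38, 40, 19, 31, -41, -38, 3, 48] -> [38, 40, -38, 48] -> [-38] -> [38] -> 38
  [18, 47, 13, 33, 50, -44, 19, -13, 35] -> [18, 50, -44] -> [-44] -> [44] -> 44
  [-10, -47, -33, -15] -> [-10] -> [-10] -> [10] -> 10
  [17, 5, -49, 16, 10, -13] -> [16, 10] -> [] -> [] -> 0
  [2, 28, -36] -> [2, 28, -36] -> [-36] -> [36] -> 36
  [49, 7, 38, -7, -48, 44, -33, -36, 25] -> [38, -48, 44, -36] -> [-48, -36] -> [48, 36] -> 84

38; 44; 10; 0; 36; 84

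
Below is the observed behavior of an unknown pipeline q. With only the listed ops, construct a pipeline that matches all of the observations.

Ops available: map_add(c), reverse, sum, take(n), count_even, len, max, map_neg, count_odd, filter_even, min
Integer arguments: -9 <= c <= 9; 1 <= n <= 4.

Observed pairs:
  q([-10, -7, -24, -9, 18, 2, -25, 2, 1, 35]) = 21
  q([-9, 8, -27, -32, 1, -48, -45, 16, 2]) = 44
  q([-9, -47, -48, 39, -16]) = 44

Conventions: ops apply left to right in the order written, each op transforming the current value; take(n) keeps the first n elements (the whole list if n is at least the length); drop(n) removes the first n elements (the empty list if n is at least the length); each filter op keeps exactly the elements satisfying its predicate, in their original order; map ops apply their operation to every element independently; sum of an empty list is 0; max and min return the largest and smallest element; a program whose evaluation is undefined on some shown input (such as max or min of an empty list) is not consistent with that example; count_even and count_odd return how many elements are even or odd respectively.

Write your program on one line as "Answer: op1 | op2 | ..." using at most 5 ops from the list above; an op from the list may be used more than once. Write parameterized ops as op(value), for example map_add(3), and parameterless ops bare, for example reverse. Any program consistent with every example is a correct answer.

map_add(8) | map_neg | map_add(4) | max

Check, running the answer program on each example:
  [-10, -7, -24, -9, 18, 2, -25, 2, 1, 35] -> [-2, 1, -16, -1, 26, 10, -17, 10, 9, 43] -> [2, -1, 16, 1, -26, -10, 17, -10, -9, -43] -> [6, 3, 20, 5, -22, -6, 21, -6, -5, -39] -> 21
  [-9, 8, -27, -32, 1, -48, -45, 16, 2] -> [-1, 16, -19, -24, 9, -40, -37, 24, 10] -> [1, -16, 19, 24, -9, 40, 37, -24, -10] -> [5, -12, 23, 28, -5, 44, 41, -20, -6] -> 44
  [-9, -47, -48, 39, -16] -> [-1, -39, -40, 47, -8] -> [1, 39, 40, -47, 8] -> [5, 43, 44, -43, 12] -> 44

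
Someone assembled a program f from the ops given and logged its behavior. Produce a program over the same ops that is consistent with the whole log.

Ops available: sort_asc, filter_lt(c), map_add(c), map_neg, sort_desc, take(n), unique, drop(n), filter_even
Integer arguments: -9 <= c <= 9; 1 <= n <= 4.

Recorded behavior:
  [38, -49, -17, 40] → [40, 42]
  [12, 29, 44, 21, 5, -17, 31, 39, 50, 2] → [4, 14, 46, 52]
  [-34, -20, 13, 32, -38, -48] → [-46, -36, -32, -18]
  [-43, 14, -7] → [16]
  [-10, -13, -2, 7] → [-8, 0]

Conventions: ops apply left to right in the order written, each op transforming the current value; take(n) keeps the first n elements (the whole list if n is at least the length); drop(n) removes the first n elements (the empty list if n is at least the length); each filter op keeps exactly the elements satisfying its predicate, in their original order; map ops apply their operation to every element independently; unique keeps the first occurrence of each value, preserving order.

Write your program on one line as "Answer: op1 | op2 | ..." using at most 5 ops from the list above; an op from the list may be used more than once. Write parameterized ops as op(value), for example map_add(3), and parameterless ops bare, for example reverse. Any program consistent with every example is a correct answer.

map_add(2) | sort_asc | filter_even | take(4)

Check, running the answer program on each example:
  [38, -49, -17, 40] -> [40, -47, -15, 42] -> [-47, -15, 40, 42] -> [40, 42] -> [40, 42]
  [12, 29, 44, 21, 5, -17, 31, 39, 50, 2] -> [14, 31, 46, 23, 7, -15, 33, 41, 52, 4] -> [-15, 4, 7, 14, 23, 31, 33, 41, 46, 52] -> [4, 14, 46, 52] -> [4, 14, 46, 52]
  [-34, -20, 13, 32, -38, -48] -> [-32, -18, 15, 34, -36, -46] -> [-46, -36, -32, -18, 15, 34] -> [-46, -36, -32, -18, 34] -> [-46, -36, -32, -18]
  [-43, 14, -7] -> [-41, 16, -5] -> [-41, -5, 16] -> [16] -> [16]
  [-10, -13, -2, 7] -> [-8, -11, 0, 9] -> [-11, -8, 0, 9] -> [-8, 0] -> [-8, 0]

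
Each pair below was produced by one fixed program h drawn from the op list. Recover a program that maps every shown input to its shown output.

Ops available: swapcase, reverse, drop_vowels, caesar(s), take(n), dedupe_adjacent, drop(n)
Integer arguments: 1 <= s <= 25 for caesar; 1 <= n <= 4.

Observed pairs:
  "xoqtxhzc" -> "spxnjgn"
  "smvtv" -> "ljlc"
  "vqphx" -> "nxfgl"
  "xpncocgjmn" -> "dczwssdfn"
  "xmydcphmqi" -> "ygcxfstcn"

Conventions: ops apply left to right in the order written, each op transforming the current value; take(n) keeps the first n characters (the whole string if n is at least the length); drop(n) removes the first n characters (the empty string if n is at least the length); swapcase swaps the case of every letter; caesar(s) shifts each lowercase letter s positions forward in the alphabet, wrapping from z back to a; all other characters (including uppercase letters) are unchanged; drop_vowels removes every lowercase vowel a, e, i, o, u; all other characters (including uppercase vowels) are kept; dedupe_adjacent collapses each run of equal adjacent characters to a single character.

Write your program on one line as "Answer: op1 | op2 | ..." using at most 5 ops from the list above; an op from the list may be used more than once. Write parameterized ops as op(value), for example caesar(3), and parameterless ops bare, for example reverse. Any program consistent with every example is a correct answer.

caesar(5) | reverse | caesar(11) | drop_vowels

Check, running the answer program on each example:
  "xoqtxhzc" -> "ctvycmeh" -> "hemcyvtc" -> "spxnjgen" -> "spxnjgn"
  "smvtv" -> "xraya" -> "ayarx" -> "ljlci" -> "ljlc"
  "vqphx" -> "avumc" -> "cmuva" -> "nxfgl" -> "nxfgl"
  "xpncocgjmn" -> "cushthlors" -> "srolhthsuc" -> "dczwsesdfn" -> "dczwssdfn"
  "xmydcphmqi" -> "crdihumrvn" -> "nvrmuhidrc" -> "ygcxfstocn" -> "ygcxfstcn"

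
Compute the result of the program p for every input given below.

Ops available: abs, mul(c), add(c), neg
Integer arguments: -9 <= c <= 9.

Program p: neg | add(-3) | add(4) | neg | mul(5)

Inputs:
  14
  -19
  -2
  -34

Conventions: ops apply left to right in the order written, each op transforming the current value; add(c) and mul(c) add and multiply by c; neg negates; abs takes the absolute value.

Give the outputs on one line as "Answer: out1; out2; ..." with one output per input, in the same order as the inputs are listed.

Execution, op by op:
  14 -> -14 -> -17 -> -13 -> 13 -> 65
  -19 -> 19 -> 16 -> 20 -> -20 -> -100
  -2 -> 2 -> -1 -> 3 -> -3 -> -15
  -34 -> 34 -> 31 -> 35 -> -35 -> -175

65; -100; -15; -175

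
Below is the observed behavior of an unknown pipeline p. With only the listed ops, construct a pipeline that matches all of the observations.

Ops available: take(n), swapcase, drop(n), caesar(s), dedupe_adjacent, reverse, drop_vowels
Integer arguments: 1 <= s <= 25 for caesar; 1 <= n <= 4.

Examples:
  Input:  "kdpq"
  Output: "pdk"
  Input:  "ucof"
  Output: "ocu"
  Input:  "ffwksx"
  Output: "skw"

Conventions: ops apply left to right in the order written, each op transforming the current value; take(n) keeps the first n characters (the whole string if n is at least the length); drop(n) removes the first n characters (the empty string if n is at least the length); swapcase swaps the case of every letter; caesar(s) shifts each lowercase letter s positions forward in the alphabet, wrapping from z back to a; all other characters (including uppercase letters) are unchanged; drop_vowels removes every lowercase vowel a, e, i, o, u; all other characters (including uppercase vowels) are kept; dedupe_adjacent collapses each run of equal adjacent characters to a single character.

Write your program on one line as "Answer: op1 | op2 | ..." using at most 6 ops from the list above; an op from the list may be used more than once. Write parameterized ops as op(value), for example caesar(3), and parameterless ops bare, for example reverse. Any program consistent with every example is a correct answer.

swapcase | reverse | swapcase | take(4) | drop(1)

Check, running the answer program on each example:
  "kdpq" -> "KDPQ" -> "QPDK" -> "qpdk" -> "qpdk" -> "pdk"
  "ucof" -> "UCOF" -> "FOCU" -> "focu" -> "focu" -> "ocu"
  "ffwksx" -> "FFWKSX" -> "XSKWFF" -> "xskwff" -> "xskw" -> "skw"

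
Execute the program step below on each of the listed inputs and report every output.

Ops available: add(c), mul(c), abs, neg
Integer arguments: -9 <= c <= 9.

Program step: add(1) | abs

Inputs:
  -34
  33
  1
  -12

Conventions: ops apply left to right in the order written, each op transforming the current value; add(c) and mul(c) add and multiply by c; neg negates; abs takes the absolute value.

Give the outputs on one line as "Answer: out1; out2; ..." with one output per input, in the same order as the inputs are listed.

Execution, op by op:
  -34 -> -33 -> 33
  33 -> 34 -> 34
  1 -> 2 -> 2
  -12 -> -11 -> 11

33; 34; 2; 11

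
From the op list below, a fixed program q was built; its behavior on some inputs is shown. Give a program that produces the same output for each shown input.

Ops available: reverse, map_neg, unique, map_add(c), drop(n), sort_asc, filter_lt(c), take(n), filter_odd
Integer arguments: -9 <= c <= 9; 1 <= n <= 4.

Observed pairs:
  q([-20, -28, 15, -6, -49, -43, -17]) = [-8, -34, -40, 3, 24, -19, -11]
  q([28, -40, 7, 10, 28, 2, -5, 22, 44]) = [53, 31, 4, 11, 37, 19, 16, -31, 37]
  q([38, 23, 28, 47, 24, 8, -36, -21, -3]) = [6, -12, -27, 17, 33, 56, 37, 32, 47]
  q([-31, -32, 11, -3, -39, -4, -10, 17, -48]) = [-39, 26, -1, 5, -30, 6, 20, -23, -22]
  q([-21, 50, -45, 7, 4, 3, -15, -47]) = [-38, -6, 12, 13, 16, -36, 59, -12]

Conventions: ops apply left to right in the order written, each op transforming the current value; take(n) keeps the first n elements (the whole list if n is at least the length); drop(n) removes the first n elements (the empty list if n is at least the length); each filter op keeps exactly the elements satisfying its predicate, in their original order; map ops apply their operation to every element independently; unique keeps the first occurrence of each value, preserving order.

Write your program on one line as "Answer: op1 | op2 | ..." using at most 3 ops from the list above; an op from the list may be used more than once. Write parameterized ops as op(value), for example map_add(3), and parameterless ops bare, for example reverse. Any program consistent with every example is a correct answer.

reverse | map_add(9)

Check, running the answer program on each example:
  [-20, -28, 15, -6, -49, -43, -17] -> [-17, -43, -49, -6, 15, -28, -20] -> [-8, -34, -40, 3, 24, -19, -11]
  [28, -40, 7, 10, 28, 2, -5, 22, 44] -> [44, 22, -5, 2, 28, 10, 7, -40, 28] -> [53, 31, 4, 11, 37, 19, 16, -31, 37]
  [38, 23, 28, 47, 24, 8, -36, -21, -3] -> [-3, -21, -36, 8, 24, 47, 28, 23, 38] -> [6, -12, -27, 17, 33, 56, 37, 32, 47]
  [-31, -32, 11, -3, -39, -4, -10, 17, -48] -> [-48, 17, -10, -4, -39, -3, 11, -32, -31] -> [-39, 26, -1, 5, -30, 6, 20, -23, -22]
  [-21, 50, -45, 7, 4, 3, -15, -47] -> [-47, -15, 3, 4, 7, -45, 50, -21] -> [-38, -6, 12, 13, 16, -36, 59, -12]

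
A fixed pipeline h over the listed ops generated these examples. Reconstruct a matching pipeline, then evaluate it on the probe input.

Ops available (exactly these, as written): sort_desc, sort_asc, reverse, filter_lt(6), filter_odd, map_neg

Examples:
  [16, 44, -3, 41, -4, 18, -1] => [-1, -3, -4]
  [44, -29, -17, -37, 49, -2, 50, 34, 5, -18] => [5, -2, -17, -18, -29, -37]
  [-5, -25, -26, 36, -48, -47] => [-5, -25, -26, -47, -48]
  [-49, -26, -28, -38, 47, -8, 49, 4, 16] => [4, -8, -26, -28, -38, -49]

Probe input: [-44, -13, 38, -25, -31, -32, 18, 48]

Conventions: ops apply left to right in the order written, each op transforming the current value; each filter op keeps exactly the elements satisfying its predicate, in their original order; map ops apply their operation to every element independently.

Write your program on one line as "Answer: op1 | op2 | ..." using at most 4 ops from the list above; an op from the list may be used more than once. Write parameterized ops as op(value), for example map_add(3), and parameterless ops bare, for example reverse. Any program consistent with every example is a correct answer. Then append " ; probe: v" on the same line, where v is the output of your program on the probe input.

reverse | sort_desc | filter_lt(6) ; probe: [-13, -25, -31, -32, -44]

Check, running the answer program on each example:
  [16, 44, -3, 41, -4, 18, -1] -> [-1, 18, -4, 41, -3, 44, 16] -> [44, 41, 18, 16, -1, -3, -4] -> [-1, -3, -4]
  [44, -29, -17, -37, 49, -2, 50, 34, 5, -18] -> [-18, 5, 34, 50, -2, 49, -37, -17, -29, 44] -> [50, 49, 44, 34, 5, -2, -17, -18, -29, -37] -> [5, -2, -17, -18, -29, -37]
  [-5, -25, -26, 36, -48, -47] -> [-47, -48, 36, -26, -25, -5] -> [36, -5, -25, -26, -47, -48] -> [-5, -25, -26, -47, -48]
  [-49, -26, -28, -38, 47, -8, 49, 4, 16] -> [16, 4, 49, -8, 47, -38, -28, -26, -49] -> [49, 47, 16, 4, -8, -26, -28, -38, -49] -> [4, -8, -26, -28, -38, -49]
  probe: [-44, -13, 38, -25, -31, -32, 18, 48] -> [48, 18, -32, -31, -25, 38, -13, -44] -> [48, 38, 18, -13, -25, -31, -32, -44] -> [-13, -25, -31, -32, -44]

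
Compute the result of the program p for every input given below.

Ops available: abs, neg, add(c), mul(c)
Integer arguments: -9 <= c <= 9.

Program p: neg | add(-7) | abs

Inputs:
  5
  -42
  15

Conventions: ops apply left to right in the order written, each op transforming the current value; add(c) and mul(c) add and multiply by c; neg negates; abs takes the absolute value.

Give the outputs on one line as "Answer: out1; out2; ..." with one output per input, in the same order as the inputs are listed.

12; 35; 22

Execution, op by op:
  5 -> -5 -> -12 -> 12
  -42 -> 42 -> 35 -> 35
  15 -> -15 -> -22 -> 22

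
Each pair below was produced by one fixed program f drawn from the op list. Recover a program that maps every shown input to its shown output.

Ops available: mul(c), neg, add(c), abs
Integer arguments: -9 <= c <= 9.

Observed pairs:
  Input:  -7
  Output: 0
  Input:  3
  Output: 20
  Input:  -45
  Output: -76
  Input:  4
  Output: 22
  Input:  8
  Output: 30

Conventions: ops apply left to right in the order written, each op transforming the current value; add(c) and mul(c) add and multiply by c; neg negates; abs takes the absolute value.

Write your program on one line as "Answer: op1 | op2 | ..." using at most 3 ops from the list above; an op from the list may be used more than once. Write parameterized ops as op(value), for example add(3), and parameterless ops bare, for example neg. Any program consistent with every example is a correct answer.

add(7) | mul(2)

Check, running the answer program on each example:
  -7 -> 0 -> 0
  3 -> 10 -> 20
  -45 -> -38 -> -76
  4 -> 11 -> 22
  8 -> 15 -> 30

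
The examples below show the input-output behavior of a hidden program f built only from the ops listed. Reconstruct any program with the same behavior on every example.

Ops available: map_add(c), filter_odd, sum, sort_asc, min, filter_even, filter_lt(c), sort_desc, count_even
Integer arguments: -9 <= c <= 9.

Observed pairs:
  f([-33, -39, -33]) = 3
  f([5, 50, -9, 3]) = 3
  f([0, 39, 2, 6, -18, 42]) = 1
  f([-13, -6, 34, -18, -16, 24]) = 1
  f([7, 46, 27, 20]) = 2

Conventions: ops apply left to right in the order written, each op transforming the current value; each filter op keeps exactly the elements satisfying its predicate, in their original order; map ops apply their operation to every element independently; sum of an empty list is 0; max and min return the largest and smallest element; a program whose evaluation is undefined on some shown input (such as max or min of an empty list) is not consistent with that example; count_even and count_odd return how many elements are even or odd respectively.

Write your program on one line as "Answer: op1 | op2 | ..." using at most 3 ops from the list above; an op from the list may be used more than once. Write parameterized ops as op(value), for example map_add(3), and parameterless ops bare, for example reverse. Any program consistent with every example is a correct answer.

sort_desc | map_add(5) | count_even

Check, running the answer program on each example:
  [-33, -39, -33] -> [-33, -33, -39] -> [-28, -28, -34] -> 3
  [5, 50, -9, 3] -> [50, 5, 3, -9] -> [55, 10, 8, -4] -> 3
  [0, 39, 2, 6, -18, 42] -> [42, 39, 6, 2, 0, -18] -> [47, 44, 11, 7, 5, -13] -> 1
  [-13, -6, 34, -18, -16, 24] -> [34, 24, -6, -13, -16, -18] -> [39, 29, -1, -8, -11, -13] -> 1
  [7, 46, 27, 20] -> [46, 27, 20, 7] -> [51, 32, 25, 12] -> 2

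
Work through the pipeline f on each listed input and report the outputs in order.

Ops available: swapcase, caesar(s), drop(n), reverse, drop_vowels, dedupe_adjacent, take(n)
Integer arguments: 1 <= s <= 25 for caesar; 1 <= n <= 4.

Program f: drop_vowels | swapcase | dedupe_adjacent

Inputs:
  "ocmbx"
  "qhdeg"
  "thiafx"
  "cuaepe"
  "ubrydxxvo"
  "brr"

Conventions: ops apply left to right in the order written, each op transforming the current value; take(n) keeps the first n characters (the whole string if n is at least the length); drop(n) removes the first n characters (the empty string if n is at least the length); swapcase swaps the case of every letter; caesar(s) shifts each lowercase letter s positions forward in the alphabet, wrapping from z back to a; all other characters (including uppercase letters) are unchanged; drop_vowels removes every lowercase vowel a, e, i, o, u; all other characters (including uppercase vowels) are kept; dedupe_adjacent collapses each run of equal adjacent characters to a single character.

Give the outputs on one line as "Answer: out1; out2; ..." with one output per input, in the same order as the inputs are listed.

"CMBX"; "QHDG"; "THFX"; "CP"; "BRYDXV"; "BR"

Execution, op by op:
  "ocmbx" -> "cmbx" -> "CMBX" -> "CMBX"
  "qhdeg" -> "qhdg" -> "QHDG" -> "QHDG"
  "thiafx" -> "thfx" -> "THFX" -> "THFX"
  "cuaepe" -> "cp" -> "CP" -> "CP"
  "ubrydxxvo" -> "brydxxv" -> "BRYDXXV" -> "BRYDXV"
  "brr" -> "brr" -> "BRR" -> "BR"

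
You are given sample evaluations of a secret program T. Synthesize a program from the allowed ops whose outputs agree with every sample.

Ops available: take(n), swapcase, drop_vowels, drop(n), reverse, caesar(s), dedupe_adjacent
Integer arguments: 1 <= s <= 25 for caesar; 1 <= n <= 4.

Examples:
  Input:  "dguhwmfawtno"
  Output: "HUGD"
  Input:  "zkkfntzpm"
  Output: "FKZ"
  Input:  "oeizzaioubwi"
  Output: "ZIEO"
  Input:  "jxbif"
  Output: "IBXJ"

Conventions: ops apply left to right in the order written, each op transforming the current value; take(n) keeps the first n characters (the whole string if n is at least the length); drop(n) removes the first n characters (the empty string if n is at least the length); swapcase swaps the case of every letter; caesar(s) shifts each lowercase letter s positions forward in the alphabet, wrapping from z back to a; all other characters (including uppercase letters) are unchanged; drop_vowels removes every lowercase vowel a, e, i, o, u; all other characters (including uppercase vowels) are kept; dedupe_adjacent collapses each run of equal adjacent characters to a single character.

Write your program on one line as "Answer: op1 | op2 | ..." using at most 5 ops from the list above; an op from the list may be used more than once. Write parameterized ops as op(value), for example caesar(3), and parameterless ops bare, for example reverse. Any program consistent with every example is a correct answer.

swapcase | take(4) | dedupe_adjacent | reverse

Check, running the answer program on each example:
  "dguhwmfawtno" -> "DGUHWMFAWTNO" -> "DGUH" -> "DGUH" -> "HUGD"
  "zkkfntzpm" -> "ZKKFNTZPM" -> "ZKKF" -> "ZKF" -> "FKZ"
  "oeizzaioubwi" -> "OEIZZAIOUBWI" -> "OEIZ" -> "OEIZ" -> "ZIEO"
  "jxbif" -> "JXBIF" -> "JXBI" -> "JXBI" -> "IBXJ"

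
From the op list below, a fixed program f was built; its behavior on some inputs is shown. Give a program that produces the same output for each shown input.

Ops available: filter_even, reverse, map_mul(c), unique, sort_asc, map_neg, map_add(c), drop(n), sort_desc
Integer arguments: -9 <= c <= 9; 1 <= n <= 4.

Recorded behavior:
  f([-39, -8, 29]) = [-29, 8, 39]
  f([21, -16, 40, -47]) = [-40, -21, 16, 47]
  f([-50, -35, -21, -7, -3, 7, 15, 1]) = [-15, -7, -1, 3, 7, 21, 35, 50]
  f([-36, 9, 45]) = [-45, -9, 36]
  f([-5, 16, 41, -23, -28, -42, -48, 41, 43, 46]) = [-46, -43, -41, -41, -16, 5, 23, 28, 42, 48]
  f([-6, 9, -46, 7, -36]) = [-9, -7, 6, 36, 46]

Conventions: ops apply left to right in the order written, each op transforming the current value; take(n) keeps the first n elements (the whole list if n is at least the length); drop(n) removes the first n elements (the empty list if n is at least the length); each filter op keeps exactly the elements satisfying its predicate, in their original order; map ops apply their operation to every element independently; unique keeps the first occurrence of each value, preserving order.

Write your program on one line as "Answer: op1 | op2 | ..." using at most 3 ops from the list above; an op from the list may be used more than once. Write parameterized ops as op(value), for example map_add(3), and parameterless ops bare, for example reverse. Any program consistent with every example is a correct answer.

sort_asc | map_neg | reverse

Check, running the answer program on each example:
  [-39, -8, 29] -> [-39, -8, 29] -> [39, 8, -29] -> [-29, 8, 39]
  [21, -16, 40, -47] -> [-47, -16, 21, 40] -> [47, 16, -21, -40] -> [-40, -21, 16, 47]
  [-50, -35, -21, -7, -3, 7, 15, 1] -> [-50, -35, -21, -7, -3, 1, 7, 15] -> [50, 35, 21, 7, 3, -1, -7, -15] -> [-15, -7, -1, 3, 7, 21, 35, 50]
  [-36, 9, 45] -> [-36, 9, 45] -> [36, -9, -45] -> [-45, -9, 36]
  [-5, 16, 41, -23, -28, -42, -48, 41, 43, 46] -> [-48, -42, -28, -23, -5, 16, 41, 41, 43, 46] -> [48, 42, 28, 23, 5, -16, -41, -41, -43, -46] -> [-46, -43, -41, -41, -16, 5, 23, 28, 42, 48]
  [-6, 9, -46, 7, -36] -> [-46, -36, -6, 7, 9] -> [46, 36, 6, -7, -9] -> [-9, -7, 6, 36, 46]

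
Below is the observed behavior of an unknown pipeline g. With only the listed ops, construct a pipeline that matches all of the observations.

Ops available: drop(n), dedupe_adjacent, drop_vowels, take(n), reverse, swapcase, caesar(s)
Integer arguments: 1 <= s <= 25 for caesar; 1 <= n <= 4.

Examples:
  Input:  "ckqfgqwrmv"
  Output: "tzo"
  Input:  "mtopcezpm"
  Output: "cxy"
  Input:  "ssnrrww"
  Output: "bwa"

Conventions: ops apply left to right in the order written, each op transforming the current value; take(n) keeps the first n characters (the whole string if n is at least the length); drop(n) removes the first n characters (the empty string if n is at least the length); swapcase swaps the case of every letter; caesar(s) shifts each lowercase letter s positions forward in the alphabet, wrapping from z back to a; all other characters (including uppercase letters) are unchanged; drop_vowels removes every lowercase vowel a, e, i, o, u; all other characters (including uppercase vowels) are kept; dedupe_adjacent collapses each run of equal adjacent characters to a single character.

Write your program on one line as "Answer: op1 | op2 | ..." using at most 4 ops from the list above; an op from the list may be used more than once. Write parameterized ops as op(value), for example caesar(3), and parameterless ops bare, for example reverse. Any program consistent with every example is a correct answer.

caesar(8) | caesar(1) | drop(1) | take(3)

Check, running the answer program on each example:
  "ckqfgqwrmv" -> "ksynoyezud" -> "ltzopzfave" -> "tzopzfave" -> "tzo"
  "mtopcezpm" -> "ubwxkmhxu" -> "vcxylniyv" -> "cxylniyv" -> "cxy"
  "ssnrrww" -> "aavzzee" -> "bbwaaff" -> "bwaaff" -> "bwa"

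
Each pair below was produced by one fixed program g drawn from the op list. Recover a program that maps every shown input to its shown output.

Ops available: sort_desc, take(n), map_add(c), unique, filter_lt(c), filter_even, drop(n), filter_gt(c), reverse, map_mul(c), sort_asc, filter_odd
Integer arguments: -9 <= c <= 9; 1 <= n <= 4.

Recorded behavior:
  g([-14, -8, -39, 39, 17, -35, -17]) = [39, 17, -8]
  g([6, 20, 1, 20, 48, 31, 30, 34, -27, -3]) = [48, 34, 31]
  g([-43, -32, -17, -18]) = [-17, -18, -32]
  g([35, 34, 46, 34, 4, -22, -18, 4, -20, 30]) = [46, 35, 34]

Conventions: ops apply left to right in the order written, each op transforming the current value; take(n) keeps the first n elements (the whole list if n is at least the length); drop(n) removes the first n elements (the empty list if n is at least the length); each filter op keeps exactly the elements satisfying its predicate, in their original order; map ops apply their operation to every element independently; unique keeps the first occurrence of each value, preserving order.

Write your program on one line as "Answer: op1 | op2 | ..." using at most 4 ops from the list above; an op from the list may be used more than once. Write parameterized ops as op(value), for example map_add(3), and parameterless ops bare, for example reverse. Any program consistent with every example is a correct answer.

sort_asc | drop(1) | sort_desc | take(3)

Check, running the answer program on each example:
  [-14, -8, -39, 39, 17, -35, -17] -> [-39, -35, -17, -14, -8, 17, 39] -> [-35, -17, -14, -8, 17, 39] -> [39, 17, -8, -14, -17, -35] -> [39, 17, -8]
  [6, 20, 1, 20, 48, 31, 30, 34, -27, -3] -> [-27, -3, 1, 6, 20, 20, 30, 31, 34, 48] -> [-3, 1, 6, 20, 20, 30, 31, 34, 48] -> [48, 34, 31, 30, 20, 20, 6, 1, -3] -> [48, 34, 31]
  [-43, -32, -17, -18] -> [-43, -32, -18, -17] -> [-32, -18, -17] -> [-17, -18, -32] -> [-17, -18, -32]
  [35, 34, 46, 34, 4, -22, -18, 4, -20, 30] -> [-22, -20, -18, 4, 4, 30, 34, 34, 35, 46] -> [-20, -18, 4, 4, 30, 34, 34, 35, 46] -> [46, 35, 34, 34, 30, 4, 4, -18, -20] -> [46, 35, 34]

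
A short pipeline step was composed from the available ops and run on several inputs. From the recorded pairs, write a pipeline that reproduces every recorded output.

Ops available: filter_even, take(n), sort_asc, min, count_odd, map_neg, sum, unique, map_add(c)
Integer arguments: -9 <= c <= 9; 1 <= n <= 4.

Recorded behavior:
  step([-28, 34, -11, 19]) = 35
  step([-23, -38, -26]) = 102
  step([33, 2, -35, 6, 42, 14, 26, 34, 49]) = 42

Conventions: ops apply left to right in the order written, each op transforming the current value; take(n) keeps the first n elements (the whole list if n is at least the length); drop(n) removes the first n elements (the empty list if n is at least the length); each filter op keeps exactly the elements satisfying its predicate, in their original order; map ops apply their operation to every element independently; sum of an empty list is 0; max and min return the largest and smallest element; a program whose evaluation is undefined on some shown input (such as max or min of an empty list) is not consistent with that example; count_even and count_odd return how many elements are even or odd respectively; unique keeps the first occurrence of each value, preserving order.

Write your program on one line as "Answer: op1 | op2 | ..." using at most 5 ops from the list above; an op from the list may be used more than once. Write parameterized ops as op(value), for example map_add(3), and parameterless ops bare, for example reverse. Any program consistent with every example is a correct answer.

sort_asc | take(3) | map_add(-5) | map_neg | sum

Check, running the answer program on each example:
  [-28, 34, -11, 19] -> [-28, -11, 19, 34] -> [-28, -11, 19] -> [-33, -16, 14] -> [33, 16, -14] -> 35
  [-23, -38, -26] -> [-38, -26, -23] -> [-38, -26, -23] -> [-43, -31, -28] -> [43, 31, 28] -> 102
  [33, 2, -35, 6, 42, 14, 26, 34, 49] -> [-35, 2, 6, 14, 26, 33, 34, 42, 49] -> [-35, 2, 6] -> [-40, -3, 1] -> [40, 3, -1] -> 42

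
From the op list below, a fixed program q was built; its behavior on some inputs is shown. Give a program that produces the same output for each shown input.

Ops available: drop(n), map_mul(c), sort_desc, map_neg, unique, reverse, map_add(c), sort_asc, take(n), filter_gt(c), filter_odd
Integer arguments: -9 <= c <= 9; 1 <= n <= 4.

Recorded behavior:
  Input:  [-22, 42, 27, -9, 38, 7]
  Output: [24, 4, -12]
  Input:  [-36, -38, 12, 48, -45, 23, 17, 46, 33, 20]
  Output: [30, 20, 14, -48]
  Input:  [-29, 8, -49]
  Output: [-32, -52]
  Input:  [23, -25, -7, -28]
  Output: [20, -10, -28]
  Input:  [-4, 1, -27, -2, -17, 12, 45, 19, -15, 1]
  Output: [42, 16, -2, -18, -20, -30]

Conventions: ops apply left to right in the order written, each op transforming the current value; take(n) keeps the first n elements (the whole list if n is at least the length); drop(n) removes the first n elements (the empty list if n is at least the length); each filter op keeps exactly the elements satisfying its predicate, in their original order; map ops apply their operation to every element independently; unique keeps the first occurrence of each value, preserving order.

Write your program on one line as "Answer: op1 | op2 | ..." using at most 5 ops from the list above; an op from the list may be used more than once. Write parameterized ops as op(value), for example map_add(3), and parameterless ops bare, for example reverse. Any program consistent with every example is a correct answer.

filter_odd | map_add(-3) | reverse | unique | sort_desc

Check, running the answer program on each example:
  [-22, 42, 27, -9, 38, 7] -> [27, -9, 7] -> [24, -12, 4] -> [4, -12, 24] -> [4, -12, 24] -> [24, 4, -12]
  [-36, -38, 12, 48, -45, 23, 17, 46, 33, 20] -> [-45, 23, 17, 33] -> [-48, 20, 14, 30] -> [30, 14, 20, -48] -> [30, 14, 20, -48] -> [30, 20, 14, -48]
  [-29, 8, -49] -> [-29, -49] -> [-32, -52] -> [-52, -32] -> [-52, -32] -> [-32, -52]
  [23, -25, -7, -28] -> [23, -25, -7] -> [20, -28, -10] -> [-10, -28, 20] -> [-10, -28, 20] -> [20, -10, -28]
  [-4, 1, -27, -2, -17, 12, 45, 19, -15, 1] -> [1, -27, -17, 45, 19, -15, 1] -> [-2, -30, -20, 42, 16, -18, -2] -> [-2, -18, 16, 42, -20, -30, -2] -> [-2, -18, 16, 42, -20, -30] -> [42, 16, -2, -18, -20, -30]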